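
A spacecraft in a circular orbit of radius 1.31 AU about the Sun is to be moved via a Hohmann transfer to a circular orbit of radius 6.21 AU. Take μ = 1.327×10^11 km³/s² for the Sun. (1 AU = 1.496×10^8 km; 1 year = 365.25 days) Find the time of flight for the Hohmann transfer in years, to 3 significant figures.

In km: r₁ = 1.31 × 1.496×10^8 = 1.95976×10^8 km; r₂ = 6.21 × 1.496×10^8 = 9.29016×10^8 km.
Transfer-ellipse semi-major axis a_t = (r₁ + r₂)/2 = (1.95976×10^8 + 9.29016×10^8)/2 = 5.62496×10^8 km.
Half the transfer-orbit period gives t = π√(a_t³/μ) = 1.151×10^8 s.
Converting: 1.151×10^8 s ÷ 3.15576×10^7 s/year (365.25 × 86400) = 3.65 years.

t = 3.65 years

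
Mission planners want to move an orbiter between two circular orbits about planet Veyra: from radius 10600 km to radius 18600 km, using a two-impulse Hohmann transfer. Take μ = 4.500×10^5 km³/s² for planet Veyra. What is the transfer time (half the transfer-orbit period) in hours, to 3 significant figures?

t = 2.29 hours

The Hohmann ellipse has a_t = (r₁ + r₂)/2 = 14600 km.
Half the transfer-orbit period gives t = π√(a_t³/μ) = 8261.8 s.
Converting: 8261.8 s ÷ 3600 s/hour = 2.29 hours.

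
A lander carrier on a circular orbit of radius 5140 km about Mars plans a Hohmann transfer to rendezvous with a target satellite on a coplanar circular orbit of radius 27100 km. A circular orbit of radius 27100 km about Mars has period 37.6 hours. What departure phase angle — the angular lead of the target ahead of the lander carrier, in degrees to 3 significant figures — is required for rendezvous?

φ = 97.4°

From Kepler's third law T² = 4π²r³/μ at r = 27100 km, T = 37.6 hours = 37.6 × 3600 s = 1.3536×10^5 s: μ = 4π²r³/T² = 42883.2 km³/s².
Transfer-ellipse semi-major axis a_t = (r₁ + r₂)/2 = (5140 + 27100)/2 = 16120 km.
Transfer time t = π√(a_t³/μ) = 31050 s.
The target's mean motion on its circular orbit is ω₂ = √(μ/r₂³) = 4.642×10^-5 rad/s.
Angle swept by the target during transfer: ω₂·t = 1.4413 rad = 82.58°.
The lander carrier traverses 180° on the transfer ellipse, so the target must lead by 180° − 82.58° = 97.4°.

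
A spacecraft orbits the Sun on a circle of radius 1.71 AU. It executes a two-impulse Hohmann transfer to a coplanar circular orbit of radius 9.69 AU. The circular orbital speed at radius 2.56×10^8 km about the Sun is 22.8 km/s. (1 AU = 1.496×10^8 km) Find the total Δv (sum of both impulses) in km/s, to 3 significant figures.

From the circular-orbit relation v² = μ/r at r = 2.56×10^8 km: μ = v²r = (22.8)² × 2.56×10^8 = 1.33079×10^11 km³/s².
In km: r₁ = 1.71 × 1.496×10^8 = 2.55816×10^8 km; r₂ = 9.69 × 1.496×10^8 = 1.449624×10^9 km.
Transfer-ellipse semi-major axis a_t = (r₁ + r₂)/2 = (2.55816×10^8 + 1.449624×10^9)/2 = 8.5272×10^8 km.
Circular speed at r₁: v₁ = √(μ/r₁) = √(1.33079×10^11/2.55816×10^8) = 22.81 km/s.
On the transfer ellipse at r₁, vis-viva gives v_p = √[μ(2/r₁ − 1/a_t)] = 29.74 km/s.
First burn Δv₁ = |v_p − v₁| = 6.930 km/s.
Circular speed at r₂: v₂ = √(μ/r₂) = 9.581 km/s.
Transfer-orbit speed at r₂: v_a = √[μ(2/r₂ − 1/a_t)] = 5.248 km/s.
Second burn Δv₂ = |v₂ − v_a| = 4.333 km/s.
Total Δv = Δv₁ + Δv₂ = 11.26 km/s.

Δv = 11.3 km/s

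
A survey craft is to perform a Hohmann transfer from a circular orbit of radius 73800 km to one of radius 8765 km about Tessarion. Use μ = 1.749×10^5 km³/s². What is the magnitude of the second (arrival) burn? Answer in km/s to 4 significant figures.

Δv₂ = 1.506 km/s

Semi-major axis of the transfer orbit: a_t = (73800 + 8765)/2 = 41282.5 km.
On the circular orbit at r = 8765 km, v_c = √(μ/r) = 4.467 km/s.
Transfer-orbit speed at the same r (vis-viva, a = a_t): v_t = √[μ(2/r − 1/a_t)] = 5.973 km/s.
Δv₂ = |v_t − v_c| = |5.973 − 4.467| = 1.506 km/s.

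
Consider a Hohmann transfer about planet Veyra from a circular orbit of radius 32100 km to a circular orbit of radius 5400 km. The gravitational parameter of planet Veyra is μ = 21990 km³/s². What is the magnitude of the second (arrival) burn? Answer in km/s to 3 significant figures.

Transfer-ellipse semi-major axis a_t = (r₁ + r₂)/2 = (32100 + 5400)/2 = 18750 km.
On the circular orbit at r = 5400 km, v_c = √(μ/r) = 2.0180 km/s.
Vis-viva on the transfer ellipse at r = 5400 km gives v_t = √[μ(2/r − 1/a_t)] = 2.6404 km/s.
Δv₂ = |v_t − v_c| = |2.6404 − 2.0180| = 0.6224 km/s.

Δv₂ = 0.622 km/s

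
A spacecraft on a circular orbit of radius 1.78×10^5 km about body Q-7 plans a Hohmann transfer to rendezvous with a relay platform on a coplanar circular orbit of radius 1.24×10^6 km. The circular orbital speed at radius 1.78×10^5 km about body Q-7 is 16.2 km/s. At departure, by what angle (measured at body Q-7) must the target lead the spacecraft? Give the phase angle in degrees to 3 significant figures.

φ = 102°

From the circular-orbit relation v² = μ/r at r = 1.78×10^5 km: μ = v²r = (16.2)² × 1.78×10^5 = 4.67143×10^7 km³/s².
The Hohmann ellipse has a_t = (r₁ + r₂)/2 = 7.090×10^5 km.
Transfer time t = π√(a_t³/μ) = 2.744×10^5 s.
The target's mean motion on its circular orbit is ω₂ = √(μ/r₂³) = 4.950×10^-6 rad/s.
Angle swept by the target during transfer: ω₂·t = 1.3583 rad = 77.82°.
The spacecraft traverses 180° on the transfer ellipse, so the target must lead by 180° − 77.82° = 102°.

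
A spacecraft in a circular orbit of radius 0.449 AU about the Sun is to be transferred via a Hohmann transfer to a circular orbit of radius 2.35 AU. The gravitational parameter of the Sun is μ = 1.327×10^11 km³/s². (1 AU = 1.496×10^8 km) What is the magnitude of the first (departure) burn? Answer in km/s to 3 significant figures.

Δv₁ = 13.1 km/s

In km: r₁ = 0.449 × 1.496×10^8 = 6.71704×10^7 km; r₂ = 2.35 × 1.496×10^8 = 3.5156×10^8 km.
Semi-major axis of the transfer orbit: a_t = (6.71704×10^7 + 3.5156×10^8)/2 = 2.093652×10^8 km.
Circular speed at r = 6.71704×10^7 km: v_c = √(μ/r) = 44.45 km/s.
Transfer-orbit speed at the same r (vis-viva, a = a_t): v_t = √[μ(2/r − 1/a_t)] = 57.60 km/s.
Δv₁ = |v_t − v_c| = |57.60 − 44.45| = 13.15 km/s.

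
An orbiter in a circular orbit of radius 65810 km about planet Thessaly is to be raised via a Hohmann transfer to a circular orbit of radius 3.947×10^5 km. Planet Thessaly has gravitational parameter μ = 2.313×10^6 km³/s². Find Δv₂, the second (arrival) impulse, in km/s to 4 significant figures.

Δv₂ = 1.127 km/s

The Hohmann ellipse has a_t = (r₁ + r₂)/2 = 2.30255×10^5 km.
Circular speed at r = 3.947×10^5 km: v_c = √(μ/r) = 2.421 km/s.
Transfer-orbit speed at the same r (vis-viva, a = a_t): v_t = √[μ(2/r − 1/a_t)] = 1.294 km/s.
Δv₂ = |v_t − v_c| = |1.294 − 2.421| = 1.127 km/s.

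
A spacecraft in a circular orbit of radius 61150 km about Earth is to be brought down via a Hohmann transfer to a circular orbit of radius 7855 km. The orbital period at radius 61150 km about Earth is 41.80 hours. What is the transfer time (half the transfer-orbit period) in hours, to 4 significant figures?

t = 8.858 hours

From Kepler's third law T² = 4π²r³/μ at r = 61150 km, T = 41.80 hours = 41.80 × 3600 s = 1.5048×10^5 s: μ = 4π²r³/T² = 3.98650×10^5 km³/s².
Transfer-ellipse semi-major axis a_t = (r₁ + r₂)/2 = (61150 + 7855)/2 = 34502.5 km.
Half the transfer-orbit period gives t = π√(a_t³/μ) = 31890 s.
Converting: 31890 s ÷ 3600 s/hour = 8.858 hours.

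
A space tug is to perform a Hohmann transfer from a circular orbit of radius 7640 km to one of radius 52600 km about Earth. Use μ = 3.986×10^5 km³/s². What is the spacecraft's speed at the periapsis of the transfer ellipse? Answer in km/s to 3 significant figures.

v = 9.55 km/s

Semi-major axis of the transfer orbit: a_t = (7640 + 52600)/2 = 30120 km.
The periapsis of the transfer ellipse is at r = 7640 km.
From the vis-viva equation, v = √[μ(2/r − 1/a_t)] = 9.545 km/s.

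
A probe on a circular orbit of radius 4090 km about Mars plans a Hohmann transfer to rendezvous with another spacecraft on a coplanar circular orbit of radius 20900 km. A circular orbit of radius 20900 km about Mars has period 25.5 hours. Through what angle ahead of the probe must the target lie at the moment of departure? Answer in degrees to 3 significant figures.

φ = 96.8°

From Kepler's third law T² = 4π²r³/μ at r = 20900 km, T = 25.5 hours = 25.5 × 3600 s = 91800 s: μ = 4π²r³/T² = 42767.4 km³/s².
Transfer-ellipse semi-major axis a_t = (r₁ + r₂)/2 = (4090 + 20900)/2 = 12495 km.
The half-period of the transfer ellipse is t = π√(a_t³/μ) = 21217.7 s.
Target angular speed ω₂ = √(μ/r₂³) = 6.84443×10^-5 rad/s.
Angle swept by the target during transfer: ω₂·t = 1.45223 rad = 83.21°.
Arrival is 180° from departure on the ellipse, so φ = 180° − 83.21° = 96.8°.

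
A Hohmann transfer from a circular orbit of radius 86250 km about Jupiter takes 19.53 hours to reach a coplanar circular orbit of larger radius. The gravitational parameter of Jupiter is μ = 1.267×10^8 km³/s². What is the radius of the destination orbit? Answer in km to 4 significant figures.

r₂ = 7.115×10^5 km

Transfer time t = 19.53 hours = 70308 s, and t = π√(a_t³/μ).
So a_t = (μ t²/π²)^(1/3) = (1.267×10^8 × (70308)² / π²)^(1/3) = 3.9887×10^5 km.
Since a_t = (r₁ + r₂)/2, r₂ = 2a_t − r₁ = 2×3.9887×10^5 − 86250 = 7.1149×10^5 km.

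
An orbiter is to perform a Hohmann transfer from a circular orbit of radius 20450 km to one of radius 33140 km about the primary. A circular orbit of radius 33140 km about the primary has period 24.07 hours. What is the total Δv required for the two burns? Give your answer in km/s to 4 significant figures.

From Kepler's third law T² = 4π²r³/μ at r = 33140 km, T = 24.07 hours = 24.07 × 3600 s = 86652 s: μ = 4π²r³/T² = 1.91364×10^5 km³/s².
Semi-major axis of the transfer orbit: a_t = (20450 + 33140)/2 = 26795 km.
At r₁ the circular-orbit speed is v₁ = √(μ/r₁) = 3.059 km/s.
On the transfer ellipse at r₁, vis-viva equation gives v_p = √[μ(2/r₁ − 1/a_t)] = 3.402 km/s.
First burn Δv₁ = |v_p − v₁| = 0.3430 km/s.
At r₂, v₂ = √(μ/r₂) = 2.4030 km/s.
Transfer-orbit speed at r₂: v_a = √[μ(2/r₂ − 1/a_t)] = 2.0993 km/s.
Second burn Δv₂ = |v₂ − v_a| = 0.3037 km/s.
Δv = Δv₁ + Δv₂ = 0.3430 + 0.3037 = 0.6467 km/s.

Δv = 0.6467 km/s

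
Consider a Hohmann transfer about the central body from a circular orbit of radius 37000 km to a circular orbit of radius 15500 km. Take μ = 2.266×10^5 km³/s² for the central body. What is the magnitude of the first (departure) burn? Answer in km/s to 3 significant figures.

Δv₁ = 0.573 km/s

The Hohmann ellipse has a_t = (r₁ + r₂)/2 = 26250 km.
Circular speed at r = 37000 km: v_c = √(μ/r) = 2.4747 km/s.
Transfer-orbit speed at the same r (vis-viva, a = a_t): v_t = √[μ(2/r − 1/a_t)] = 1.9016 km/s.
Δv₁ = |v_t − v_c| = |1.9016 − 2.4747| = 0.5731 km/s.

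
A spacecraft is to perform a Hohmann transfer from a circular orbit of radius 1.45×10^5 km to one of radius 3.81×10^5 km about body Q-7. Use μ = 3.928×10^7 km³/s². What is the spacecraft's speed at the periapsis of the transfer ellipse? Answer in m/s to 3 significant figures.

The Hohmann ellipse has a_t = (r₁ + r₂)/2 = 2.630×10^5 km.
At periapsis, r = 1.450×10^5 km.
From the vis-viva equation, v = √[μ(2/r − 1/a_t)] = 19.81 km/s.

v = 19800 m/s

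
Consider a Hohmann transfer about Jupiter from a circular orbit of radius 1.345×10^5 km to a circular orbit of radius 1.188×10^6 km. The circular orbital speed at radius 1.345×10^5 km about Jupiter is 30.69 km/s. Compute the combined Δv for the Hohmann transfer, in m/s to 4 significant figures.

From the circular-orbit relation v² = μ/r at r = 1.345×10^5 km: μ = v²r = (30.69)² × 1.345×10^5 = 1.26682×10^8 km³/s².
Semi-major axis of the transfer orbit: a_t = (1.345×10^5 + 1.188×10^6)/2 = 6.6125×10^5 km.
Circular speed at r₁: v₁ = √(μ/r₁) = √(1.26682×10^8/1.345×10^5) = 30.69 km/s.
On the transfer ellipse at r₁, v² = μ(2/r − 1/a) gives v_p = √[μ(2/r₁ − 1/a_t)] = 41.14 km/s.
First burn Δv₁ = |v_p − v₁| = 10.45 km/s.
At r₂, v₂ = √(μ/r₂) = 10.326 km/s.
Transfer-orbit speed at r₂: v_a = √[μ(2/r₂ − 1/a_t)] = 4.6572 km/s.
Second burn Δv₂ = |v₂ − v_a| = 5.669 km/s.
Δv = Δv₁ + Δv₂ = 10.45 + 5.669 = 16.12 km/s.

Δv = 16120 m/s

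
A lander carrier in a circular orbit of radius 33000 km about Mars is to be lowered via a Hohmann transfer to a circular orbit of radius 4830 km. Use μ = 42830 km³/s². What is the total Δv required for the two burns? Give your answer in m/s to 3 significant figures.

Semi-major axis of the transfer orbit: a_t = (33000 + 4830)/2 = 18915 km.
At r₁ the circular-orbit speed is v₁ = √(μ/r₁) = 1.13924 km/s.
On the transfer ellipse at r₁, v² = μ(2/r − 1/a) gives v_a = √[μ(2/r₁ − 1/a_t)] = 0.575688 km/s.
First burn Δv₁ = |v_a − v₁| = 0.5636 km/s.
At r₂, v₂ = √(μ/r₂) = 2.97783 km/s.
Transfer-orbit speed at r₂: v_p = √[μ(2/r₂ − 1/a_t)] = 3.93327 km/s.
Second burn Δv₂ = |v₂ − v_p| = 0.9554 km/s.
Total Δv = Δv₁ + Δv₂ = 1.519 km/s.

Δv = 1520 m/s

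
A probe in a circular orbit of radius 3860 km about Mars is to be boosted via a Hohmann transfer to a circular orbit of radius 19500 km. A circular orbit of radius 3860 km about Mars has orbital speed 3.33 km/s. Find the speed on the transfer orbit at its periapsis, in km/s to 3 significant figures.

v = 4.30 km/s

From the circular-orbit relation v² = μ/r at r = 3860 km: μ = v²r = (3.33)² × 3860 = 42803.2 km³/s².
Transfer-ellipse semi-major axis a_t = (r₁ + r₂)/2 = (3860 + 19500)/2 = 11680 km.
At periapsis, r = 3860 km.
Vis-viva: v = √[μ(2/r − 1/a_t)] = √[42803.2 × (2/3860 − 1/11680)] = 4.303 km/s.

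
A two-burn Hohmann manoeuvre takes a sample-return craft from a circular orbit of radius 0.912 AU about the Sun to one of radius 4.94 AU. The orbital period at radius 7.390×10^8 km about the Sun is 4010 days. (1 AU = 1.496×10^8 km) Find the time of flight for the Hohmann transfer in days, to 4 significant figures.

From Kepler's third law T² = 4π²r³/μ at r = 7.390×10^8 km, T = 4010 days = 4010 × 86400 s = 3.46464×10^8 s: μ = 4π²r³/T² = 1.32732×10^11 km³/s².
In km: r₁ = 0.912 × 1.496×10^8 = 1.364352×10^8 km; r₂ = 4.94 × 1.496×10^8 = 7.39024×10^8 km.
Transfer-ellipse semi-major axis a_t = (r₁ + r₂)/2 = (1.364352×10^8 + 7.39024×10^8)/2 = 4.377296×10^8 km.
Transfer time t = π√(a_t³/μ) = π√((4.377296×10^8)³ / 1.32732×10^11) = 7.897×10^7 s.
Converting: 7.897×10^7 s ÷ 86400 s/day = 914.0 days.

t = 914.0 days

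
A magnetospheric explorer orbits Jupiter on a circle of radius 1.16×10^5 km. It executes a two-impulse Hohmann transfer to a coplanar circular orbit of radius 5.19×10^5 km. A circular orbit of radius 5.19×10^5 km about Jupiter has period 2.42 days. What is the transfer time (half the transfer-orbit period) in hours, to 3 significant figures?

t = 13.9 hours

From Kepler's third law T² = 4π²r³/μ at r = 5.19×10^5 km, T = 2.42 days = 2.42 × 86400 s = 2.09088×10^5 s: μ = 4π²r³/T² = 1.26242×10^8 km³/s².
Semi-major axis of the transfer orbit: a_t = (1.160×10^5 + 5.190×10^5)/2 = 3.175×10^5 km.
Half the transfer-orbit period gives t = π√(a_t³/μ) = 50020 s.
Converting: 50020 s ÷ 3600 s/hour = 13.9 hours.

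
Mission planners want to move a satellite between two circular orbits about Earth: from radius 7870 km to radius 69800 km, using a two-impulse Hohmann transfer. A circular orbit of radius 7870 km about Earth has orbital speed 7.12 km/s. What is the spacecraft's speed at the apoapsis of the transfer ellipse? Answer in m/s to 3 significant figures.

From the circular-orbit relation v² = μ/r at r = 7870 km: μ = v²r = (7.12)² × 7870 = 3.98965×10^5 km³/s².
The Hohmann ellipse has a_t = (r₁ + r₂)/2 = 38835 km.
At apoapsis, r = 69800 km.
From the vis-viva equation, v = √[μ(2/r − 1/a_t)] = 1.076 km/s.

v = 1080 m/s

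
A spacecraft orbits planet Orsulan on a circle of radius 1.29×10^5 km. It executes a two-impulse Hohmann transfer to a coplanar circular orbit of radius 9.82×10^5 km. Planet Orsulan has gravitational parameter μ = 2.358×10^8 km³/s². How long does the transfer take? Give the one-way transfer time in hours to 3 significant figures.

t = 23.5 hours

Semi-major axis of the transfer orbit: a_t = (1.290×10^5 + 9.820×10^5)/2 = 5.555×10^5 km.
Half the transfer-orbit period gives t = π√(a_t³/μ) = 84700 s.
Converting: 84700 s ÷ 3600 s/hour = 23.5 hours.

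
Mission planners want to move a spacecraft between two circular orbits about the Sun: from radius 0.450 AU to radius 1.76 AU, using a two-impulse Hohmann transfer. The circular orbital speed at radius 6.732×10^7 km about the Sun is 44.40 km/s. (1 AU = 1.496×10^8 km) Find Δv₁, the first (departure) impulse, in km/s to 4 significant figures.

From the circular-orbit relation v² = μ/r at r = 6.732×10^7 km: μ = v²r = (44.40)² × 6.732×10^7 = 1.32712×10^11 km³/s².
In km: r₁ = 0.450 × 1.496×10^8 = 6.732×10^7 km; r₂ = 1.76 × 1.496×10^8 = 2.63296×10^8 km.
Transfer-ellipse semi-major axis a_t = (r₁ + r₂)/2 = (6.732×10^7 + 2.63296×10^8)/2 = 1.65308×10^8 km.
On the circular orbit at r = 6.732×10^7 km, v_c = √(μ/r) = 44.40 km/s.
Vis-viva on the transfer ellipse at r = 6.732×10^7 km gives v_t = √[μ(2/r − 1/a_t)] = 56.03 km/s.
Δv₁ = |v_t − v_c| = |56.03 − 44.40| = 11.63 km/s.

Δv₁ = 11.63 km/s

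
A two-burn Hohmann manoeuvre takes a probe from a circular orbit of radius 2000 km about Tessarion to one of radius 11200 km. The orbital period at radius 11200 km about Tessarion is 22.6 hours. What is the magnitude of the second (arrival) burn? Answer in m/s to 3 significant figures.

From Kepler's third law T² = 4π²r³/μ at r = 11200 km, T = 22.6 hours = 22.6 × 3600 s = 81360 s: μ = 4π²r³/T² = 8378.99 km³/s².
Semi-major axis of the transfer orbit: a_t = (2000 + 11200)/2 = 6600 km.
Circular speed at r = 11200 km: v_c = √(μ/r) = 0.8649 km/s.
Transfer-orbit speed at the same r (vis-viva, a = a_t): v_t = √[μ(2/r − 1/a_t)] = 0.4761 km/s.
Δv₂ = |v_t − v_c| = |0.4761 − 0.8649| = 0.3888 km/s.

Δv₂ = 389 m/s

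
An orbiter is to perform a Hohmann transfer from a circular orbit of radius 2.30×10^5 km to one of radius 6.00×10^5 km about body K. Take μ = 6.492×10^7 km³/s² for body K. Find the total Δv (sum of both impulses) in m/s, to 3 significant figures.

Δv = 6060 m/s

Transfer-ellipse semi-major axis a_t = (r₁ + r₂)/2 = (2.300×10^5 + 6.000×10^5)/2 = 4.150×10^5 km.
Circular speed at r₁: v₁ = √(μ/r₁) = √(6.492×10^7/2.300×10^5) = 16.8006 km/s.
On the transfer ellipse at r₁, v² = μ(2/r − 1/a) gives v_p = √[μ(2/r₁ − 1/a_t)] = 20.2012 km/s.
First burn Δv₁ = |v_p − v₁| = 3.401 km/s.
At r₂, v₂ = √(μ/r₂) = 10.402 km/s.
Transfer-orbit speed at r₂: v_a = √[μ(2/r₂ − 1/a_t)] = 7.7438 km/s.
Second burn Δv₂ = |v₂ − v_a| = 2.658 km/s.
Total Δv = Δv₁ + Δv₂ = 6.059 km/s.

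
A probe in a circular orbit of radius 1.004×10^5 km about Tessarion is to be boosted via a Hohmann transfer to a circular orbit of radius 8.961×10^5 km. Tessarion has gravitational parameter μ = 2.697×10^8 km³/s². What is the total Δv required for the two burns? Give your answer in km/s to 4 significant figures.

Semi-major axis of the transfer orbit: a_t = (1.004×10^5 + 8.961×10^5)/2 = 4.9825×10^5 km.
At r₁ the circular-orbit speed is v₁ = √(μ/r₁) = 51.83 km/s.
On the transfer ellipse at r₁, vis-viva equation gives v_p = √[μ(2/r₁ − 1/a_t)] = 69.51 km/s.
First burn Δv₁ = |v_p − v₁| = 17.68 km/s.
At r₂, v₂ = √(μ/r₂) = 17.349 km/s.
Transfer-orbit speed at r₂: v_a = √[μ(2/r₂ − 1/a_t)] = 7.7876 km/s.
Second burn Δv₂ = |v₂ − v_a| = 9.561 km/s.
Total Δv = Δv₁ + Δv₂ = 27.24 km/s.

Δv = 27.24 km/s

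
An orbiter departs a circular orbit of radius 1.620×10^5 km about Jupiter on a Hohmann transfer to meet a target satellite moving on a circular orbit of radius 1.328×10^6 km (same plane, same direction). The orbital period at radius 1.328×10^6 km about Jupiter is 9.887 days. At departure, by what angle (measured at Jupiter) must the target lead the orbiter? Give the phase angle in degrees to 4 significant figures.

From Kepler's third law T² = 4π²r³/μ at r = 1.328×10^6 km, T = 9.887 days = 9.887 × 86400 s = 8.542368×10^5 s: μ = 4π²r³/T² = 1.26706×10^8 km³/s².
Transfer-ellipse semi-major axis a_t = (r₁ + r₂)/2 = (1.620×10^5 + 1.328×10^6)/2 = 7.450×10^5 km.
The half-period of the transfer ellipse is t = π√(a_t³/μ) = 1.795×10^5 s.
The target's mean motion on its circular orbit is ω₂ = √(μ/r₂³) = 7.355×10^-6 rad/s.
Angle swept by the target during transfer: ω₂·t = 1.320 rad = 75.63°.
The orbiter traverses 180° on the transfer ellipse, so the target must lead by 180° − 75.63° = 104.4°.

φ = 104.4°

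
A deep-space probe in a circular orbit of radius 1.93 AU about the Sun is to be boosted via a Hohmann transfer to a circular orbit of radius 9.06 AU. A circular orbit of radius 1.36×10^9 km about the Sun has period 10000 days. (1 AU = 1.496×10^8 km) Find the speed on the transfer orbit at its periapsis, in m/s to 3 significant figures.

From Kepler's third law T² = 4π²r³/μ at r = 1.36×10^9 km, T = 10000 days = 10000 × 86400 s = 8.640×10^8 s: μ = 4π²r³/T² = 1.33030×10^11 km³/s².
In km: r₁ = 1.93 × 1.496×10^8 = 2.88728×10^8 km; r₂ = 9.06 × 1.496×10^8 = 1.355376×10^9 km.
The Hohmann ellipse has a_t = (r₁ + r₂)/2 = 8.22052×10^8 km.
At periapsis, r = 2.88728×10^8 km.
Applying v² = μ(2/r − 1/a_t): v = 27.56 km/s.

v = 27600 m/s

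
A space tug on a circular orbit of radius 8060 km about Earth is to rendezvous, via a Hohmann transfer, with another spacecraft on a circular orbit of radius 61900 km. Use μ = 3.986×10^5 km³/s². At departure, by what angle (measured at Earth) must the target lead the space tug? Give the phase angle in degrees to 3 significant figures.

φ = 104°

Transfer-ellipse semi-major axis a_t = (r₁ + r₂)/2 = (8060 + 61900)/2 = 34980 km.
Transfer time t = π√(a_t³/μ) = 32554 s.
The target's mean motion on its circular orbit is ω₂ = √(μ/r₂³) = 4.0995×10^-5 rad/s.
Angle swept by the target during transfer: ω₂·t = 1.3346 rad = 76.47°.
Arrival is 180° from departure on the ellipse, so φ = 180° − 76.47° = 104°.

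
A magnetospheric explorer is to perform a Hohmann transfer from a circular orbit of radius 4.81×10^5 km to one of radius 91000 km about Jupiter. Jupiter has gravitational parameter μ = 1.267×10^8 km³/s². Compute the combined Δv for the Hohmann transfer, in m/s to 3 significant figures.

The Hohmann ellipse has a_t = (r₁ + r₂)/2 = 2.860×10^5 km.
At r₁ the circular-orbit speed is v₁ = √(μ/r₁) = 16.23 km/s.
On the transfer ellipse at r₁, v² = μ(2/r − 1/a) gives v_a = √[μ(2/r₁ − 1/a_t)] = 9.155 km/s.
First burn Δv₁ = |v_a − v₁| = 7.0750 km/s.
Circular speed at r₂: v₂ = √(μ/r₂) = 37.3136 km/s.
Transfer-orbit speed at r₂: v_p = √[μ(2/r₂ − 1/a_t)] = 48.3902 km/s.
Second burn Δv₂ = |v₂ − v_p| = 11.077 km/s.
Total Δv = Δv₁ + Δv₂ = 18.15 km/s.

Δv = 18200 m/s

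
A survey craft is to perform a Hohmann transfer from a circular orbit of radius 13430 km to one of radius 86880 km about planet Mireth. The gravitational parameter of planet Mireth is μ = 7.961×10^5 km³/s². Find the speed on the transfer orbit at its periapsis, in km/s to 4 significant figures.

v = 10.13 km/s

Transfer-ellipse semi-major axis a_t = (r₁ + r₂)/2 = (13430 + 86880)/2 = 50155 km.
The periapsis of the transfer ellipse is at r = 13430 km.
Applying v² = μ(2/r − 1/a_t): v = 10.13 km/s.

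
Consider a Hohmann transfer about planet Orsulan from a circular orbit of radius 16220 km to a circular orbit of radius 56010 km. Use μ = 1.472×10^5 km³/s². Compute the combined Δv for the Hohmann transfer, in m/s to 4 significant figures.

Δv = 1274 m/s

The Hohmann ellipse has a_t = (r₁ + r₂)/2 = 36115 km.
At r₁ the circular-orbit speed is v₁ = √(μ/r₁) = 3.0125 km/s.
On the transfer ellipse at r₁, vis-viva gives v_p = √[μ(2/r₁ − 1/a_t)] = 3.7516 km/s.
First burn Δv₁ = |v_p − v₁| = 0.7391 km/s.
Circular speed at r₂: v₂ = √(μ/r₂) = 1.6211 km/s.
Transfer-orbit speed at r₂: v_a = √[μ(2/r₂ − 1/a_t)] = 1.0864 km/s.
Second burn Δv₂ = |v₂ − v_a| = 0.5347 km/s.
Δv = Δv₁ + Δv₂ = 0.7391 + 0.5347 = 1.274 km/s.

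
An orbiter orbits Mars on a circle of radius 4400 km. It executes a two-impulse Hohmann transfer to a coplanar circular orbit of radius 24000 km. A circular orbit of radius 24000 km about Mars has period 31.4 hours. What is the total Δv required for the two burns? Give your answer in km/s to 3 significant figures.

Δv = 1.53 km/s

From Kepler's third law T² = 4π²r³/μ at r = 24000 km, T = 31.4 hours = 31.4 × 3600 s = 1.1304×10^5 s: μ = 4π²r³/T² = 42710.0 km³/s².
Transfer-ellipse semi-major axis a_t = (r₁ + r₂)/2 = (4400 + 24000)/2 = 14200 km.
At r₁ the circular-orbit speed is v₁ = √(μ/r₁) = 3.1156 km/s.
On the transfer ellipse at r₁, v² = μ(2/r − 1/a) gives v_p = √[μ(2/r₁ − 1/a_t)] = 4.0504 km/s.
First burn Δv₁ = |v_p − v₁| = 0.9348 km/s.
Circular speed at r₂: v₂ = √(μ/r₂) = 1.334 km/s.
Transfer-orbit speed at r₂: v_a = √[μ(2/r₂ − 1/a_t)] = 0.7426 km/s.
Second burn Δv₂ = |v₂ − v_a| = 0.5914 km/s.
Total Δv = Δv₁ + Δv₂ = 1.526 km/s.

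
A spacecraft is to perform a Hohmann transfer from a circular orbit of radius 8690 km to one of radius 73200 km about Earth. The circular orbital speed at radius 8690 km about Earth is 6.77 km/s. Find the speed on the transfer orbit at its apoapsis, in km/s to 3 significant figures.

v = 1.07 km/s

From the circular-orbit relation v² = μ/r at r = 8690 km: μ = v²r = (6.77)² × 8690 = 3.98288×10^5 km³/s².
The Hohmann ellipse has a_t = (r₁ + r₂)/2 = 40945 km.
At apoapsis, r = 73200 km.
Applying v² = μ(2/r − 1/a_t): v = 1.075 km/s.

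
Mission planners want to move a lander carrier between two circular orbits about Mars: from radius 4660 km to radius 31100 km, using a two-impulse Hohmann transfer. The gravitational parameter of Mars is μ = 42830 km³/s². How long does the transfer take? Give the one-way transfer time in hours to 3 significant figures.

t = 10.1 hours

The Hohmann ellipse has a_t = (r₁ + r₂)/2 = 17880 km.
Half the transfer-orbit period gives t = π√(a_t³/μ) = 36290 s.
Converting: 36290 s ÷ 3600 s/hour = 10.1 hours.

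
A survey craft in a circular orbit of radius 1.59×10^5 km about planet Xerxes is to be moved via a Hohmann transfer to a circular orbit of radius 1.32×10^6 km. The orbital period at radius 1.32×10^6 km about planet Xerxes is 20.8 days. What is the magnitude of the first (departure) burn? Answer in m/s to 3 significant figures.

From Kepler's third law T² = 4π²r³/μ at r = 1.32×10^6 km, T = 20.8 days = 20.8 × 86400 s = 1.79712×10^6 s: μ = 4π²r³/T² = 2.81143×10^7 km³/s².
The Hohmann ellipse has a_t = (r₁ + r₂)/2 = 7.395×10^5 km.
Circular speed at r = 1.590×10^5 km: v_c = √(μ/r) = 13.2974 km/s.
Transfer-orbit speed at the same r (vis-viva, a = a_t): v_t = √[μ(2/r − 1/a_t)] = 17.7657 km/s.
Δv₁ = |v_t − v_c| = |17.7657 − 13.2974| = 4.468 km/s.

Δv₁ = 4470 m/s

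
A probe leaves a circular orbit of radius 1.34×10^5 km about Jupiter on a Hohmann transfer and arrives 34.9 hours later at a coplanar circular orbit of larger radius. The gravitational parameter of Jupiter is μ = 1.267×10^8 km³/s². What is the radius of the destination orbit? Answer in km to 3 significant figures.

r₂ = 1.04×10^6 km

Transfer time t = 34.9 hours = 1.2564×10^5 s, and t = π√(a_t³/μ).
So a_t = (μ t²/π²)^(1/3) = (1.267×10^8 × (1.2564×10^5)² / π²)^(1/3) = 5.8737×10^5 km.
Since a_t = (r₁ + r₂)/2, r₂ = 2a_t − r₁ = 2×5.8737×10^5 − 1.340×10^5 = 1.04074×10^6 km.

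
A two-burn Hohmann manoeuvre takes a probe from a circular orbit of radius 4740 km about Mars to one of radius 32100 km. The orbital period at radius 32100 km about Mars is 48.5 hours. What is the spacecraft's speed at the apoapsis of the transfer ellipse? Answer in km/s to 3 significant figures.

v = 0.586 km/s

From Kepler's third law T² = 4π²r³/μ at r = 32100 km, T = 48.5 hours = 48.5 × 3600 s = 1.746×10^5 s: μ = 4π²r³/T² = 42833.8 km³/s².
Transfer-ellipse semi-major axis a_t = (r₁ + r₂)/2 = (4740 + 32100)/2 = 18420 km.
The apoapsis of the transfer ellipse is at r = 32100 km.
Applying v² = μ(2/r − 1/a_t): v = 0.5860 km/s.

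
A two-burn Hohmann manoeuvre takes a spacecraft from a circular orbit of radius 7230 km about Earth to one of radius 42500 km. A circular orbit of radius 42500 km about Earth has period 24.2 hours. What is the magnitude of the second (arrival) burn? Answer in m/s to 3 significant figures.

From Kepler's third law T² = 4π²r³/μ at r = 42500 km, T = 24.2 hours = 24.2 × 3600 s = 87120 s: μ = 4π²r³/T² = 3.99292×10^5 km³/s².
The Hohmann ellipse has a_t = (r₁ + r₂)/2 = 24865 km.
On the circular orbit at r = 42500 km, v_c = √(μ/r) = 3.065 km/s.
Vis-viva on the transfer ellipse at r = 42500 km gives v_t = √[μ(2/r − 1/a_t)] = 1.653 km/s.
Δv₂ = |v_t − v_c| = |1.653 − 3.065| = 1.412 km/s.

Δv₂ = 1410 m/s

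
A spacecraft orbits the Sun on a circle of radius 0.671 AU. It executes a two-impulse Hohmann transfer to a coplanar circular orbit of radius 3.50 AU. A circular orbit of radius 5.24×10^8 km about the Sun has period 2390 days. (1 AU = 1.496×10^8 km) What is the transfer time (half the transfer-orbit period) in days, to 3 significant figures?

t = 549 days

From Kepler's third law T² = 4π²r³/μ at r = 5.24×10^8 km, T = 2390 days = 2390 × 86400 s = 2.06496×10^8 s: μ = 4π²r³/T² = 1.33208×10^11 km³/s².
In km: r₁ = 0.671 × 1.496×10^8 = 1.003816×10^8 km; r₂ = 3.50 × 1.496×10^8 = 5.236×10^8 km.
The Hohmann ellipse has a_t = (r₁ + r₂)/2 = 3.119908×10^8 km.
Half the transfer-orbit period gives t = π√(a_t³/μ) = 4.743×10^7 s.
Converting: 4.743×10^7 s ÷ 86400 s/day = 549 days.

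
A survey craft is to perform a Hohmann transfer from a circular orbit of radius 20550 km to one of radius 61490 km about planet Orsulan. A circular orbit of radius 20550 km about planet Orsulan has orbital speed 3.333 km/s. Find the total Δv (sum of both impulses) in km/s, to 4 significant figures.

From the circular-orbit relation v² = μ/r at r = 20550 km: μ = v²r = (3.333)² × 20550 = 2.28288×10^5 km³/s².
The Hohmann ellipse has a_t = (r₁ + r₂)/2 = 41020 km.
At r₁ the circular-orbit speed is v₁ = √(μ/r₁) = 3.3330 km/s.
Transfer-orbit speed at r₁ (vis-viva): v_p = √[μ(2/r₁ − 1/a_t)] = 4.0807 km/s.
First burn Δv₁ = |v_p − v₁| = 0.7477 km/s.
Circular speed at r₂: v₂ = √(μ/r₂) = 1.927 km/s.
Transfer-orbit speed at r₂: v_a = √[μ(2/r₂ − 1/a_t)] = 1.364 km/s.
Second burn Δv₂ = |v₂ − v_a| = 0.5630 km/s.
Δv = Δv₁ + Δv₂ = 0.7477 + 0.5630 = 1.311 km/s.

Δv = 1.311 km/s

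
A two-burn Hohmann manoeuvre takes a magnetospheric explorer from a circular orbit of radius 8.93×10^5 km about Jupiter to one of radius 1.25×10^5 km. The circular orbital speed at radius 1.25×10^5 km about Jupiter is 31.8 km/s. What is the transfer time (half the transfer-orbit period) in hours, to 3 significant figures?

From the circular-orbit relation v² = μ/r at r = 1.25×10^5 km: μ = v²r = (31.8)² × 1.25×10^5 = 1.26405×10^8 km³/s².
The Hohmann ellipse has a_t = (r₁ + r₂)/2 = 5.090×10^5 km.
Half the transfer-orbit period gives t = π√(a_t³/μ) = 1.015×10^5 s.
Converting: 1.015×10^5 s ÷ 3600 s/hour = 28.2 hours.

t = 28.2 hours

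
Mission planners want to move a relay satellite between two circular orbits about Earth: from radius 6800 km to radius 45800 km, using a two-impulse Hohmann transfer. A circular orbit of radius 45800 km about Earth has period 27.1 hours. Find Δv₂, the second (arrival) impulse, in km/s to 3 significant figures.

From Kepler's third law T² = 4π²r³/μ at r = 45800 km, T = 27.1 hours = 27.1 × 3600 s = 97560 s: μ = 4π²r³/T² = 3.98486×10^5 km³/s².
The Hohmann ellipse has a_t = (r₁ + r₂)/2 = 26300 km.
Circular speed at r = 45800 km: v_c = √(μ/r) = 2.950 km/s.
Transfer-orbit speed at the same r (vis-viva, a = a_t): v_t = √[μ(2/r − 1/a_t)] = 1.500 km/s.
Δv₂ = |v_t − v_c| = |1.500 − 2.950| = 1.450 km/s.

Δv₂ = 1.45 km/s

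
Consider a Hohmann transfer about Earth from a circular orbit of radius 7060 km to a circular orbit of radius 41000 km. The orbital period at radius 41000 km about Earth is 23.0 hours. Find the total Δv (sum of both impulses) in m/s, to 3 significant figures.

Δv = 3720 m/s

From Kepler's third law T² = 4π²r³/μ at r = 41000 km, T = 23.0 hours = 23.0 × 3600 s = 82800 s: μ = 4π²r³/T² = 3.96872×10^5 km³/s².
Semi-major axis of the transfer orbit: a_t = (7060 + 41000)/2 = 24030 km.
Circular speed at r₁: v₁ = √(μ/r₁) = √(3.96872×10^5/7060) = 7.498 km/s.
Transfer-orbit speed at r₁ (v² = μ(2/r − 1/a)): v_p = √[μ(2/r₁ − 1/a_t)] = 9.794 km/s.
First burn Δv₁ = |v_p − v₁| = 2.296 km/s.
Circular speed at r₂: v₂ = √(μ/r₂) = 3.111 km/s.
Transfer-orbit speed at r₂: v_a = √[μ(2/r₂ − 1/a_t)] = 1.686 km/s.
Second burn Δv₂ = |v₂ − v_a| = 1.425 km/s.
Total Δv = Δv₁ + Δv₂ = 3.721 km/s.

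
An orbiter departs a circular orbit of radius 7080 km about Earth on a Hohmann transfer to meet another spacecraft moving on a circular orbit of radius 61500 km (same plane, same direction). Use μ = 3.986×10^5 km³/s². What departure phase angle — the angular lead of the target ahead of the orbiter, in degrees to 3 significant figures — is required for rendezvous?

φ = 105°

The Hohmann ellipse has a_t = (r₁ + r₂)/2 = 34290 km.
Transfer time t = π√(a_t³/μ) = 31600 s.
Target angular speed ω₂ = √(μ/r₂³) = 4.140×10^-5 rad/s.
Angle swept by the target during transfer: ω₂·t = 1.308 rad = 74.94°.
Arrival is 180° from departure on the ellipse, so φ = 180° − 74.94° = 105°.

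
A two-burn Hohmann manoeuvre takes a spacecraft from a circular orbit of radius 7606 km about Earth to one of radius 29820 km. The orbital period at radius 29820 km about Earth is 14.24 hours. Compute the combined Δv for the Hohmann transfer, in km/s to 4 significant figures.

From Kepler's third law T² = 4π²r³/μ at r = 29820 km, T = 14.24 hours = 14.24 × 3600 s = 51264 s: μ = 4π²r³/T² = 3.98343×10^5 km³/s².
Transfer-ellipse semi-major axis a_t = (r₁ + r₂)/2 = (7606 + 29820)/2 = 18713 km.
At r₁ the circular-orbit speed is v₁ = √(μ/r₁) = 7.2369 km/s.
Transfer-orbit speed at r₁ (vis-viva): v_p = √[μ(2/r₁ − 1/a_t)] = 9.1355 km/s.
First burn Δv₁ = |v_p − v₁| = 1.8986 km/s.
Circular speed at r₂: v₂ = √(μ/r₂) = 3.6549 km/s.
Transfer-orbit speed at r₂: v_a = √[μ(2/r₂ − 1/a_t)] = 2.3301 km/s.
Second burn Δv₂ = |v₂ − v_a| = 1.3248 km/s.
Δv = Δv₁ + Δv₂ = 1.8986 + 1.3248 = 3.223 km/s.

Δv = 3.223 km/s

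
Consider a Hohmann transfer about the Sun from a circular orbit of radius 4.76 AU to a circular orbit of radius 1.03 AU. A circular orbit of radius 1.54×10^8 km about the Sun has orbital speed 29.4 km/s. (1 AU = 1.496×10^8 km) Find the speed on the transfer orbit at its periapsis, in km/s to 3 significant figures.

From the circular-orbit relation v² = μ/r at r = 1.54×10^8 km: μ = v²r = (29.4)² × 1.54×10^8 = 1.33111×10^11 km³/s².
In km: r₁ = 4.76 × 1.496×10^8 = 7.12096×10^8 km; r₂ = 1.03 × 1.496×10^8 = 1.54088×10^8 km.
The Hohmann ellipse has a_t = (r₁ + r₂)/2 = 4.33092×10^8 km.
At periapsis, r = 1.54088×10^8 km.
Applying v² = μ(2/r − 1/a_t): v = 37.69 km/s.

v = 37.7 km/s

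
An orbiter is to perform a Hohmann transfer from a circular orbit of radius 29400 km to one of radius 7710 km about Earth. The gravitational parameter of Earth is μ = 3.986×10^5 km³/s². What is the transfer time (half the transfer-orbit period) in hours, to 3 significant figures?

The Hohmann ellipse has a_t = (r₁ + r₂)/2 = 18555 km.
Half the transfer-orbit period gives t = π√(a_t³/μ) = 12580 s.
Converting: 12580 s ÷ 3600 s/hour = 3.49 hours.

t = 3.49 hours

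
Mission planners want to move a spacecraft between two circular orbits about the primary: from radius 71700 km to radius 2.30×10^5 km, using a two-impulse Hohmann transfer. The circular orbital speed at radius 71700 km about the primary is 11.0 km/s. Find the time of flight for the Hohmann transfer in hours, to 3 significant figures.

From the circular-orbit relation v² = μ/r at r = 71700 km: μ = v²r = (11.0)² × 71700 = 8.67570×10^6 km³/s².
The Hohmann ellipse has a_t = (r₁ + r₂)/2 = 1.5085×10^5 km.
By Kepler's third law the transfer-orbit period is T = 2π√(a_t³/μ), so t = T/2 = 62490 s.
Converting: 62490 s ÷ 3600 s/hour = 17.4 hours.

t = 17.4 hours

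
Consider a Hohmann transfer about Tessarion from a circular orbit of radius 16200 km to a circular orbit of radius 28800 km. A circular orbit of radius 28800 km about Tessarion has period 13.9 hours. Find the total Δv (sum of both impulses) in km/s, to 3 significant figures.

From Kepler's third law T² = 4π²r³/μ at r = 28800 km, T = 13.9 hours = 13.9 × 3600 s = 50040 s: μ = 4π²r³/T² = 3.76619×10^5 km³/s².
The Hohmann ellipse has a_t = (r₁ + r₂)/2 = 22500 km.
Circular speed at r₁: v₁ = √(μ/r₁) = √(3.76619×10^5/16200) = 4.82163 km/s.
On the transfer ellipse at r₁, vis-viva gives v_p = √[μ(2/r₁ − 1/a_t)] = 5.45505 km/s.
First burn Δv₁ = |v_p − v₁| = 0.6334 km/s.
Circular speed at r₂: v₂ = √(μ/r₂) = 3.616222 km/s.
Transfer-orbit speed at r₂: v_a = √[μ(2/r₂ − 1/a_t)] = 3.068466 km/s.
Second burn Δv₂ = |v₂ − v_a| = 0.5478 km/s.
Δv = Δv₁ + Δv₂ = 0.6334 + 0.5478 = 1.181 km/s.

Δv = 1.18 km/s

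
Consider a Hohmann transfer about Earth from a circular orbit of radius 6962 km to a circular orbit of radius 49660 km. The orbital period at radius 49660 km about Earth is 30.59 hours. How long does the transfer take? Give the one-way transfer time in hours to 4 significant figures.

t = 6.584 hours

From Kepler's third law T² = 4π²r³/μ at r = 49660 km, T = 30.59 hours = 30.59 × 3600 s = 1.10124×10^5 s: μ = 4π²r³/T² = 3.98672×10^5 km³/s².
Transfer-ellipse semi-major axis a_t = (r₁ + r₂)/2 = (6962 + 49660)/2 = 28311 km.
By Kepler's third law the transfer-orbit period is T = 2π√(a_t³/μ), so t = T/2 = 23701 s.
Converting: 23701 s ÷ 3600 s/hour = 6.584 hours.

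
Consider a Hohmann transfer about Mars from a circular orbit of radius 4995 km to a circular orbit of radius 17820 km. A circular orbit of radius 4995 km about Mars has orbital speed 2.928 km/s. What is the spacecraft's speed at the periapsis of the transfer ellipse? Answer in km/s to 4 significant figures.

v = 3.660 km/s

From the circular-orbit relation v² = μ/r at r = 4995 km: μ = v²r = (2.928)² × 4995 = 42823.1 km³/s².
Semi-major axis of the transfer orbit: a_t = (4995 + 17820)/2 = 11407.5 km.
The periapsis of the transfer ellipse is at r = 4995 km.
Applying v² = μ(2/r − 1/a_t): v = 3.660 km/s.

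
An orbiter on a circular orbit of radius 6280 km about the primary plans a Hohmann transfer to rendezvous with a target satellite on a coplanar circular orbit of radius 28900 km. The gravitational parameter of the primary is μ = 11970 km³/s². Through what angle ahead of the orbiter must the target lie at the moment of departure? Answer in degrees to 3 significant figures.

φ = 94.5°

Transfer-ellipse semi-major axis a_t = (r₁ + r₂)/2 = (6280 + 28900)/2 = 17590 km.
Transfer time t = π√(a_t³/μ) = 66989 s.
The target's mean motion on its circular orbit is ω₂ = √(μ/r₂³) = 2.2269×10^-5 rad/s.
Angle swept by the target during transfer: ω₂·t = 1.4918 rad = 85.47°.
The orbiter traverses 180° on the transfer ellipse, so the target must lead by 180° − 85.47° = 94.5°.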